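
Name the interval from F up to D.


Reasoning:
Letter names: F → D spans 6 letter names → a 6th
Semitones: F → D = 9 half-steps
A 6th of 9 semitones is a major 6th
= major 6th


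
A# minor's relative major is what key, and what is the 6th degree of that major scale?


Solution.
The relative major shares the key signature and is a minor 3rd above the minor tonic
A minor 3rd above A# is C#
→ relative major of A# minor is C# major
C# major scale: C# D# E# F# G# A# B#
= C# major; 6th degree = A#


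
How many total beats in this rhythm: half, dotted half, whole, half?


Step by step:
Beat values:
  half = 2 beats
  dotted half = 3 beats
  whole = 4 beats
  half = 2 beats
Sum = 2 + 3 + 4 + 2
= 11 beats


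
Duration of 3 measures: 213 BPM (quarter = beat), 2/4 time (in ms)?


Let's work it out.
Quarter-note beat duration = 60000 / 213 ms
Beats per measure (2/4) = 2
One measure = 2 × 60000 / 213 = 120000 / 213 ms
3 measures = 3 × 120000 / 213 = 360000 / 213
= 1690.1 ms


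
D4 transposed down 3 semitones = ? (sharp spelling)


D4: chromatic position 2 in octave 4 → absolute = 4×12 + 2 = 50
Transpose down 3: 50 - 3 = 47
47 = 3×12 + 11 → B in octave 3
Result = B3


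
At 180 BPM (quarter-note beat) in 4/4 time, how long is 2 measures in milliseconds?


Quarter-note beat duration = 60000 / 180 ms
Beats per measure (4/4) = 4
One measure = 4 × 60000 / 180 = 240000 / 180 ms
2 measures = 2 × 240000 / 180 = 480000 / 180
= 2666.7 ms


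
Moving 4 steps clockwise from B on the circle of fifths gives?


Solution.
Each clockwise step on the circle of fifths moves up a perfect 5th
From B: B → F#/Gb → Db → Ab → Eb
= Eb


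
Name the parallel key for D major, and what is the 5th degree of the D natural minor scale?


Step by step:
Parallel keys share the same tonic but differ in mode
D major → parallel is D minor
D natural minor scale: D E F G A Bb C
= D minor; 5th degree = A


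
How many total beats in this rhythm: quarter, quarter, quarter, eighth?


Beat values:
  quarter = 1 beat
  quarter = 1 beat
  quarter = 1 beat
  eighth = 0.5 beats
Sum = 1 + 1 + 1 + 0.5
= 3.5 beats


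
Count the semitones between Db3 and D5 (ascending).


Absolute semitone position = octave×12 + chromatic position
Db3: 3×12 + 1 = 37
D5: 5×12 + 2 = 62
Difference = 62 - 37 = 25
= 25 semitones


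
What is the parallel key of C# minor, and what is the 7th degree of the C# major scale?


Reasoning:
Parallel keys share the same tonic but differ in mode
C# minor → parallel is C# major
C# major scale: C# D# E# F# G# A# B#
= C# major; 7th degree = B#


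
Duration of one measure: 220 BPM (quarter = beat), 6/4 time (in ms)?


Quarter-note beat duration = 60000 / 220 ms
Beats per measure (6/4) = 6
One measure = 6 × 60000 / 220 = 360000 / 220 ms
= 1636.4 ms


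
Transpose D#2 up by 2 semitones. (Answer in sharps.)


Reasoning:
D#2: chromatic position 3 in octave 2 → absolute = 2×12 + 3 = 27
Transpose up 2: 27 + 2 = 29
29 = 2×12 + 5 → F in octave 2
Result = F2


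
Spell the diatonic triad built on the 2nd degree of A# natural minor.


A# natural minor scale: A# B# C# D# E# F# G#
Diatonic triad on degree 2 stacks scale notes 2, 4, 6: B# D# F#
B#→D# = 3 semitones; B#→F# = 6 semitones → diminished triad
= B# D# F# (diminished)


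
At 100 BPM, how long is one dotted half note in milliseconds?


Let's work it out.
One quarter-note beat = 60000 / BPM = 60000 / 100 ms
Dotted half note = 3 × quarter note
Duration = 3 × 60000 / 100 = 180000 / 100
= 1800.0 ms


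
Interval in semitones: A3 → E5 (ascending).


Reasoning:
Absolute semitone position = octave×12 + chromatic position
A3: 3×12 + 9 = 45
E5: 5×12 + 4 = 64
Difference = 64 - 45 = 19
= 19 semitones


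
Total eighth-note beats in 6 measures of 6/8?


Let's work it out.
Time signature 6/8: the bottom number 8 means the eighth note gets one count
The top number 6 means 6 eighth-note beats per measure
Total = 6 × 6 measures
= 36 eighth-note beats


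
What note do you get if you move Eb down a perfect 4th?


Step by step:
perfect 4th: 4 letter names, 5 semitones
Letter: E - 3 → B
Pitch: Eb - 5 semitones, spelled as a B → Bb
= Bb


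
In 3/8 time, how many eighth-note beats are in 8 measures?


Time signature 3/8: the bottom number 8 means the eighth note gets one count
The top number 3 means 3 eighth-note beats per measure
Total = 3 × 8 measures
= 24 eighth-note beats


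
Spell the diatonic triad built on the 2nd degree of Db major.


Reasoning:
Db major scale: Db Eb F Gb Ab Bb C
Diatonic triad on degree 2 stacks scale notes 2, 4, 6: Eb Gb Bb
Eb→Gb = 3 semitones; Eb→Bb = 7 semitones → minor triad
= Eb Gb Bb (minor)


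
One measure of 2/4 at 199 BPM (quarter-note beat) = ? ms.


Let's work it out.
Quarter-note beat duration = 60000 / 199 ms
Beats per measure (2/4) = 2
One measure = 2 × 60000 / 199 = 120000 / 199 ms
= 603.0 ms


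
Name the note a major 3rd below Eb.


Solution.
A 3rd spans 3 letter names, so from E we land on C
A major 3rd = 4 semitones below Eb
Spell C at that pitch: Cb
= Cb


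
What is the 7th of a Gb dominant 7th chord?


Working:
Dominant 7th chord = root + major 3rd + perfect 5th + minor 7th
Seventh chords stack in thirds, so the letter names are G-B-D-F
Root: Gb
Major 3rd above Gb: Bb
Perfect 5th above Gb: Db
Minor 7th above Gb: Fb
The 7th = Fb


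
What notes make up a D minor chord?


Let's work it out.
Minor triad = root + minor 3rd (3 semitones) + perfect 5th (7 semitones)
A triad on D stacks thirds, so the chord tones use letter names D-F-A
Root: D
Minor 3rd above D: F
Perfect 5th above D: A
Chord = D F A


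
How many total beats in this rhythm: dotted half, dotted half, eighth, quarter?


Beat values:
  dotted half = 3 beats
  dotted half = 3 beats
  eighth = 0.5 beats
  quarter = 1 beat
Sum = 3 + 3 + 0.5 + 1
= 7.5 beats


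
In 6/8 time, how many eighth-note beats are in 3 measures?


Let's work it out.
Time signature 6/8: the bottom number 8 means the eighth note gets one count
The top number 6 means 6 eighth-note beats per measure
Total = 6 × 3 measures
= 18 eighth-note beats


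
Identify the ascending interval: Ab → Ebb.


Letter names: A → E spans 5 letter names → a 5th
Semitones: Ab → Ebb = 6 half-steps
A 5th of 6 semitones is a diminished 5th
= diminished 5th


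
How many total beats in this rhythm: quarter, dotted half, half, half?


Solution.
Beat values:
  quarter = 1 beat
  dotted half = 3 beats
  half = 2 beats
  half = 2 beats
Sum = 1 + 3 + 2 + 2
= 8 beats


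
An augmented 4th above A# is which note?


Solution.
A 4th spans 4 letter names, so from A we land on D
An augmented 4th = 6 semitones above A#
Spell D at that pitch: D##
= D##


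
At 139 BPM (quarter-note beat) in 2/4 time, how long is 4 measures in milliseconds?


Quarter-note beat duration = 60000 / 139 ms
Beats per measure (2/4) = 2
One measure = 2 × 60000 / 139 = 120000 / 139 ms
4 measures = 4 × 120000 / 139 = 480000 / 139
= 3453.2 ms


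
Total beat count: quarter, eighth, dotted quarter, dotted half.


Beat values:
  quarter = 1 beat
  eighth = 0.5 beats
  dotted quarter = 1.5 beats
  dotted half = 3 beats
Sum = 1 + 0.5 + 1.5 + 3
= 6 beats


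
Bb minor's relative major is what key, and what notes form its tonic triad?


Working:
The relative major shares the key signature and is a minor 3rd above the minor tonic
A minor 3rd above Bb is Db
→ relative major of Bb minor is Db major
Tonic triad of Db major = root + major 3rd + perfect 5th = Db F Ab
= Db major; triad = Db F Ab


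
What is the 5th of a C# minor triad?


Minor triad = root + minor 3rd (3 semitones) + perfect 5th (7 semitones)
A triad on C# stacks thirds, so the chord tones use letter names C-E-G
Root: C#
Minor 3rd above C#: E
Perfect 5th above C#: G#
The 5th = G#


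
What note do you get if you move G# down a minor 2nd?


minor 2nd: 2 letter names, 1 semitones
Letter: G - 1 → F
Pitch: G# - 1 semitones, spelled as an F → F##
= F##


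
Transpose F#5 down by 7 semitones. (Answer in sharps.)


F#5: chromatic position 6 in octave 5 → absolute = 5×12 + 6 = 66
Transpose down 7: 66 - 7 = 59
59 = 4×12 + 11 → B in octave 4
Result = B4


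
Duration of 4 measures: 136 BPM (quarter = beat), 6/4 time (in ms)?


Solution.
Quarter-note beat duration = 60000 / 136 ms
Beats per measure (6/4) = 6
One measure = 6 × 60000 / 136 = 360000 / 136 ms
4 measures = 4 × 360000 / 136 = 1440000 / 136
= 10588.2 ms


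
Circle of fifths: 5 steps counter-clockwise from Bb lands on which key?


Working:
Each counter-clockwise step moves down a perfect 5th (= up a perfect 4th)
From Bb: Bb → Eb → Ab → Db → F#/Gb → B
= B


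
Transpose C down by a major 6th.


Let's work it out.
major 6th: 6 letter names, 9 semitones
Letter: C - 5 → E
Pitch: C - 9 semitones, spelled as an E → Eb
= Eb


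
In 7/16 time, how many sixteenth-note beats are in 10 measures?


Let's work it out.
Time signature 7/16: the bottom number 16 means the sixteenth note gets one count
The top number 7 means 7 sixteenth-note beats per measure
Total = 7 × 10 measures
= 70 sixteenth-note beats


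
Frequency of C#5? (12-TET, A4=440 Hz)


Step by step:
f = 440 × 2^(n/12) where n = semitones from A4
C#5: 4 semitones from A4
f = 440 × 2^(4/12)
f = 554.37 Hz


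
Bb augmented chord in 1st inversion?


Solution.
Root position: Bb D F#
1st inversion: move root up an octave
Bass note: D
Notes (bottom to top) = D F# Bb


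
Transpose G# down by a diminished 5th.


diminished 5th: 5 letter names, 6 semitones
Letter: G - 4 → C
Pitch: G# - 6 semitones, spelled as a C → C##
= C##


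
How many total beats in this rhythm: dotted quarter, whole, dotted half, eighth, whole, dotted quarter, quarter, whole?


Reasoning:
Beat values:
  dotted quarter = 1.5 beats
  whole = 4 beats
  dotted half = 3 beats
  eighth = 0.5 beats
  whole = 4 beats
  dotted quarter = 1.5 beats
  quarter = 1 beat
  whole = 4 beats
Sum = 1.5 + 4 + 3 + 0.5 + 4 + 1.5 + 1 + 4
= 19.5 beats


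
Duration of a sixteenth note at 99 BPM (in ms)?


One quarter-note beat = 60000 / BPM = 60000 / 99 ms
Sixteenth note = 1/4 × quarter note
Duration = 1/4 × 60000 / 99 = 15000 / 99
= 151.5 ms


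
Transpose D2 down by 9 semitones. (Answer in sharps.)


Let's work it out.
D2: chromatic position 2 in octave 2 → absolute = 2×12 + 2 = 26
Transpose down 9: 26 - 9 = 17
17 = 1×12 + 5 → F in octave 1
Result = F1


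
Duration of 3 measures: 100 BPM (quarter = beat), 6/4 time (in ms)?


Reasoning:
Quarter-note beat duration = 60000 / 100 ms
Beats per measure (6/4) = 6
One measure = 6 × 60000 / 100 = 360000 / 100 ms
3 measures = 3 × 360000 / 100 = 1080000 / 100
= 10800.0 ms


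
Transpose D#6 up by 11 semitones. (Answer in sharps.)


Solution.
D#6: chromatic position 3 in octave 6 → absolute = 6×12 + 3 = 75
Transpose up 11: 75 + 11 = 86
86 = 7×12 + 2 → D in octave 7
Result = D7


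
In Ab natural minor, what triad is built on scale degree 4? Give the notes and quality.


Solution.
Ab natural minor scale: Ab Bb Cb Db Eb Fb Gb
Diatonic triad on degree 4 stacks scale notes 4, 6, 1: Db Fb Ab
Db→Fb = 3 semitones; Db→Ab = 7 semitones → minor triad
= Db Fb Ab (minor)


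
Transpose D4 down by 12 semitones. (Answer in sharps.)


Let's work it out.
D4: chromatic position 2 in octave 4 → absolute = 4×12 + 2 = 50
Transpose down 12: 50 - 12 = 38
38 = 3×12 + 2 → D in octave 3
Result = D3


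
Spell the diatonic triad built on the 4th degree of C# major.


Reasoning:
C# major scale: C# D# E# F# G# A# B#
Diatonic triad on degree 4 stacks scale notes 4, 6, 1: F# A# C#
F#→A# = 4 semitones; F#→C# = 7 semitones → major triad
= F# A# C# (major)


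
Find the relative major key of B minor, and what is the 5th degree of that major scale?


Working:
The relative major shares the key signature and is a minor 3rd above the minor tonic
A minor 3rd above B is D
→ relative major of B minor is D major
D major scale: D E F# G A B C#
= D major; 5th degree = A


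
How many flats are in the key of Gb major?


Reasoning:
Flat major keys: C(0), F(1), Bb(2), Eb(3), Ab(4), Db(5), Gb(6), Cb(7)
Gb major has 6 flats
Order of flats: Bb Eb Ab Db Gb Cb Fb → first 6: Bb, Eb, Ab, Db, Gb, Cb
= 6 flats


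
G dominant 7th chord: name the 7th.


Dominant 7th chord = root + major 3rd + perfect 5th + minor 7th
Seventh chords stack in thirds, so the letter names are G-B-D-F
Root: G
Major 3rd above G: B
Perfect 5th above G: D
Minor 7th above G: F
The 7th = F


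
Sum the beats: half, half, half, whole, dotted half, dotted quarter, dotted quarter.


Reasoning:
Beat values:
  half = 2 beats
  half = 2 beats
  half = 2 beats
  whole = 4 beats
  dotted half = 3 beats
  dotted quarter = 1.5 beats
  dotted quarter = 1.5 beats
Sum = 2 + 2 + 2 + 4 + 3 + 1.5 + 1.5
= 16 beats


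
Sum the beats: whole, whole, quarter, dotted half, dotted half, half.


Let's work it out.
Beat values:
  whole = 4 beats
  whole = 4 beats
  quarter = 1 beat
  dotted half = 3 beats
  dotted half = 3 beats
  half = 2 beats
Sum = 4 + 4 + 1 + 3 + 3 + 2
= 17 beats


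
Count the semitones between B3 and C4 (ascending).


Working:
Absolute semitone position = octave×12 + chromatic position
B3: 3×12 + 11 = 47
C4: 4×12 + 0 = 48
Difference = 48 - 47 = 1
= 1 semitone


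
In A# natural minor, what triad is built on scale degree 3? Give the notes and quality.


Solution.
A# natural minor scale: A# B# C# D# E# F# G#
Diatonic triad on degree 3 stacks scale notes 3, 5, 7: C# E# G#
C#→E# = 4 semitones; C#→G# = 7 semitones → major triad
= C# E# G# (major)


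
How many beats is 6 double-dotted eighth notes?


Reasoning:
Base eighth note = 1/2 beats
Dot 1 adds half the previous value: +1/4
Dot 2 adds half the previous value: +1/8
One double-dotted eighth = 1/2 + 1/4 + 1/8 = 7/8
6 of them = 6 × 7/8 = 21/4
= 21/4 beats


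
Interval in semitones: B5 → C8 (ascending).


Absolute semitone position = octave×12 + chromatic position
B5: 5×12 + 11 = 71
C8: 8×12 + 0 = 96
Difference = 96 - 71 = 25
= 25 semitones


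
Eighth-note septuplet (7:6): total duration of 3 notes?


Let's work it out.
Septuplet: 7 notes occupy the space of 6 eighth notes
Space = 6 × 1/2 = 3 beats
Each septuplet note = 3 / 7 = 3/7 beats
3 notes = 3 × 3/7 = 9/7
= 9/7 beats


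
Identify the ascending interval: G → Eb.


Letter names: G → E spans 6 letter names → a 6th
Semitones: G → Eb = 8 half-steps
A 6th of 8 semitones is a minor 6th
= minor 6th


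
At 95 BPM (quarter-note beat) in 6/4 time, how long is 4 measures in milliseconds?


Reasoning:
Quarter-note beat duration = 60000 / 95 ms
Beats per measure (6/4) = 6
One measure = 6 × 60000 / 95 = 360000 / 95 ms
4 measures = 4 × 360000 / 95 = 1440000 / 95
= 15157.9 ms


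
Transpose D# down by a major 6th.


Solution.
major 6th: 6 letter names, 9 semitones
Letter: D - 5 → F
Pitch: D# - 9 semitones, spelled as an F → F#
= F#


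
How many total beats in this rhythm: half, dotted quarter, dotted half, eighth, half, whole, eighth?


Beat values:
  half = 2 beats
  dotted quarter = 1.5 beats
  dotted half = 3 beats
  eighth = 0.5 beats
  half = 2 beats
  whole = 4 beats
  eighth = 0.5 beats
Sum = 2 + 1.5 + 3 + 0.5 + 2 + 4 + 0.5
= 13.5 beats


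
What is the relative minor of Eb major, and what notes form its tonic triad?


Solution.
The relative minor shares the major's key signature and starts on its 6th degree
6th degree = a major 6th above the tonic; a major 6th above Eb is C
→ relative minor of Eb major is C minor
Tonic triad of C minor = root + minor 3rd + perfect 5th = C Eb G
= C minor; triad = C Eb G


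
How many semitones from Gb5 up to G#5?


Reasoning:
Absolute semitone position = octave×12 + chromatic position
Gb5: 5×12 + 6 = 66
G#5: 5×12 + 8 = 68
Difference = 68 - 66 = 2
= 2 semitones


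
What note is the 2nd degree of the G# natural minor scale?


Reasoning:
Natural minor scale pattern: W-H-W-W-H-W-W (2-1-2-2-1-2-2 semitones)
Starting from G#:
  G# + 2 semitones → A#
  A# + 1 semitone → B
  B + 2 semitones → C#
  C# + 2 semitones → D#
  D# + 1 semitone → E
  E + 2 semitones → F#
  F# + 2 semitones → G#
Scale: G# A# B C# D# E F#
Degree 2 = A#


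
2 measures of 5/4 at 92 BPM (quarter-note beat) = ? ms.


Let's work it out.
Quarter-note beat duration = 60000 / 92 ms
Beats per measure (5/4) = 5
One measure = 5 × 60000 / 92 = 300000 / 92 ms
2 measures = 2 × 300000 / 92 = 600000 / 92
= 6521.7 ms


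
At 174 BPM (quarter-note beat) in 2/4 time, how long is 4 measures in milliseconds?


Step by step:
Quarter-note beat duration = 60000 / 174 ms
Beats per measure (2/4) = 2
One measure = 2 × 60000 / 174 = 120000 / 174 ms
4 measures = 4 × 120000 / 174 = 480000 / 174
= 2758.6 ms


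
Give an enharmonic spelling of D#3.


Solution.
Enharmonic notes sound the same pitch but are spelled with different letter names
D# and Eb name the same pitch class
= Eb3


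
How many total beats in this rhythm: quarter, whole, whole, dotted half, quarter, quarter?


Solution.
Beat values:
  quarter = 1 beat
  whole = 4 beats
  whole = 4 beats
  dotted half = 3 beats
  quarter = 1 beat
  quarter = 1 beat
Sum = 1 + 4 + 4 + 3 + 1 + 1
= 14 beats


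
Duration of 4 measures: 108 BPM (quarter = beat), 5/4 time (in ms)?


Step by step:
Quarter-note beat duration = 60000 / 108 ms
Beats per measure (5/4) = 5
One measure = 5 × 60000 / 108 = 300000 / 108 ms
4 measures = 4 × 300000 / 108 = 1200000 / 108
= 11111.1 ms


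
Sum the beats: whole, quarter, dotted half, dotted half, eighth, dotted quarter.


Beat values:
  whole = 4 beats
  quarter = 1 beat
  dotted half = 3 beats
  dotted half = 3 beats
  eighth = 0.5 beats
  dotted quarter = 1.5 beats
Sum = 4 + 1 + 3 + 3 + 0.5 + 1.5
= 13 beats


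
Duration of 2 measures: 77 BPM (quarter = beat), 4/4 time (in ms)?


Working:
Quarter-note beat duration = 60000 / 77 ms
Beats per measure (4/4) = 4
One measure = 4 × 60000 / 77 = 240000 / 77 ms
2 measures = 2 × 240000 / 77 = 480000 / 77
= 6233.8 ms


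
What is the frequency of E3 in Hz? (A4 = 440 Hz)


Working:
f = 440 × 2^(n/12) where n = semitones from A4
E3: -17 semitones from A4
f = 440 × 2^(-17/12)
f = 164.81 Hz


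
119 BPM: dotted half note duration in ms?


One quarter-note beat = 60000 / BPM = 60000 / 119 ms
Dotted half note = 3 × quarter note
Duration = 3 × 60000 / 119 = 180000 / 119
= 1512.6 ms


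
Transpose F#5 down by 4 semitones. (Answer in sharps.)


Reasoning:
F#5: chromatic position 6 in octave 5 → absolute = 5×12 + 6 = 66
Transpose down 4: 66 - 4 = 62
62 = 5×12 + 2 → D in octave 5
Result = D5


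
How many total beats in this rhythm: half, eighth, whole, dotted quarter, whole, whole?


Reasoning:
Beat values:
  half = 2 beats
  eighth = 0.5 beats
  whole = 4 beats
  dotted quarter = 1.5 beats
  whole = 4 beats
  whole = 4 beats
Sum = 2 + 0.5 + 4 + 1.5 + 4 + 4
= 16 beats


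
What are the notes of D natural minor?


Solution.
Natural minor scale pattern: W-H-W-W-H-W-W (2-1-2-2-1-2-2 semitones)
Starting from D:
  D + 2 semitones → E
  E + 1 semitone → F
  F + 2 semitones → G
  G + 2 semitones → A
  A + 1 semitone → Bb
  Bb + 2 semitones → C
  C + 2 semitones → D
Scale = D E F G A Bb C


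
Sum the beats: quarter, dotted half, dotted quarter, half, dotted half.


Beat values:
  quarter = 1 beat
  dotted half = 3 beats
  dotted quarter = 1.5 beats
  half = 2 beats
  dotted half = 3 beats
Sum = 1 + 3 + 1.5 + 2 + 3
= 10.5 beats


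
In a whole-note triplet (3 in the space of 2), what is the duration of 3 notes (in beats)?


Solution.
Triplet: 3 notes occupy the space of 2 whole notes
Space = 2 × 4 = 8 beats
Each triplet note = 8 / 3 = 8/3 beats
3 notes = 3 × 8/3 = 8
= 8 beats


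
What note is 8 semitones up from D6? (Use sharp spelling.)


Step by step:
D6: chromatic position 2 in octave 6 → absolute = 6×12 + 2 = 74
Transpose up 8: 74 + 8 = 82
82 = 6×12 + 10 → A# in octave 6
Result = A#6


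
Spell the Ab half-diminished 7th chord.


Half-diminished 7th chord = root + minor 3rd + diminished 5th + minor 7th
Seventh chords stack in thirds, so the letter names are A-C-E-G
Root: Ab
Minor 3rd above Ab: Cb
Diminished 5th above Ab: Ebb
Minor 7th above Ab: Gb
Chord = Ab Cb Ebb Gb


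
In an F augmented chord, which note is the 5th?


Solution.
Augmented triad = root + major 3rd (4 semitones) + augmented 5th (8 semitones)
A triad on F stacks thirds, so the chord tones use letter names F-A-C
Root: F
Major 3rd above F: A
Augmented 5th above F: C#
The 5th = C#


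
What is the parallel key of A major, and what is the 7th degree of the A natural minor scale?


Reasoning:
Parallel keys share the same tonic but differ in mode
A major → parallel is A minor
A natural minor scale: A B C D E F G
= A minor; 7th degree = G


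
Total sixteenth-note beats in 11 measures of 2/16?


Time signature 2/16: the bottom number 16 means the sixteenth note gets one count
The top number 2 means 2 sixteenth-note beats per measure
Total = 2 × 11 measures
= 22 sixteenth-note beats


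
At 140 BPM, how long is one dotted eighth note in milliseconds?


Step by step:
One quarter-note beat = 60000 / BPM = 60000 / 140 ms
Dotted eighth note = 3/4 × quarter note
Duration = 3/4 × 60000 / 140 = 45000 / 140
= 321.4 ms


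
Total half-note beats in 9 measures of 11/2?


Time signature 11/2: the bottom number 2 means the half note gets one count
The top number 11 means 11 half-note beats per measure
Total = 11 × 9 measures
= 99 half-note beats


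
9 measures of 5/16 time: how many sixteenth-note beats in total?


Time signature 5/16: the bottom number 16 means the sixteenth note gets one count
The top number 5 means 5 sixteenth-note beats per measure
Total = 5 × 9 measures
= 45 sixteenth-note beats


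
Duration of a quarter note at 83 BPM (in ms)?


Solution.
One quarter-note beat = 60000 / BPM = 60000 / 83 ms
Duration = 60000 / 83
= 722.9 ms


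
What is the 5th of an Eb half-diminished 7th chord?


Working:
Half-diminished 7th chord = root + minor 3rd + diminished 5th + minor 7th
Seventh chords stack in thirds, so the letter names are E-G-B-D
Root: Eb
Minor 3rd above Eb: Gb
Diminished 5th above Eb: Bbb
Minor 7th above Eb: Db
The 5th = Bbb


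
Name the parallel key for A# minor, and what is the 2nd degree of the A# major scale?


Parallel keys share the same tonic but differ in mode
A# minor → parallel is A# major
A# major scale: A# B# C## D# E# F## G##
= A# major; 2nd degree = B#


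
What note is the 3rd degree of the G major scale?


Major scale pattern: W-W-H-W-W-W-H (2-2-1-2-2-2-1 semitones)
Starting from G:
  G + 2 semitones → A
  A + 2 semitones → B
  B + 1 semitone → C
  C + 2 semitones → D
  D + 2 semitones → E
  E + 2 semitones → F#
  F# + 1 semitone → G
Scale: G A B C D E F#
Degree 3 = B


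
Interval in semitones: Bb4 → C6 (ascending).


Step by step:
Absolute semitone position = octave×12 + chromatic position
Bb4: 4×12 + 10 = 58
C6: 6×12 + 0 = 72
Difference = 72 - 58 = 14
= 14 semitones


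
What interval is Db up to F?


Step by step:
Letter names: D → F spans 3 letter names → a 3rd
Semitones: Db → F = 4 half-steps
A 3rd of 4 semitones is a major 3rd
= major 3rd


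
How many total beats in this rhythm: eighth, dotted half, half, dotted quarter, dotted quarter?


Solution.
Beat values:
  eighth = 0.5 beats
  dotted half = 3 beats
  half = 2 beats
  dotted quarter = 1.5 beats
  dotted quarter = 1.5 beats
Sum = 0.5 + 3 + 2 + 1.5 + 1.5
= 8.5 beats


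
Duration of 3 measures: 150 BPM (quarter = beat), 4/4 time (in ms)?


Quarter-note beat duration = 60000 / 150 ms
Beats per measure (4/4) = 4
One measure = 4 × 60000 / 150 = 240000 / 150 ms
3 measures = 3 × 240000 / 150 = 720000 / 150
= 4800.0 ms


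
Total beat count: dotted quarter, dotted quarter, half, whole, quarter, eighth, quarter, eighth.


Beat values:
  dotted quarter = 1.5 beats
  dotted quarter = 1.5 beats
  half = 2 beats
  whole = 4 beats
  quarter = 1 beat
  eighth = 0.5 beats
  quarter = 1 beat
  eighth = 0.5 beats
Sum = 1.5 + 1.5 + 2 + 4 + 1 + 0.5 + 1 + 0.5
= 12 beats


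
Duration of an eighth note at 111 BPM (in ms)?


One quarter-note beat = 60000 / BPM = 60000 / 111 ms
Eighth note = 1/2 × quarter note
Duration = 1/2 × 60000 / 111 = 30000 / 111
= 270.3 ms


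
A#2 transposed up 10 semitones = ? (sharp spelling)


Working:
A#2: chromatic position 10 in octave 2 → absolute = 2×12 + 10 = 34
Transpose up 10: 34 + 10 = 44
44 = 3×12 + 8 → G# in octave 3
Result = G#3


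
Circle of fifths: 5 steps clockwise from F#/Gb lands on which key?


Reasoning:
Each clockwise step on the circle of fifths moves up a perfect 5th
From F#/Gb: F#/Gb → Db → Ab → Eb → Bb → F
= F


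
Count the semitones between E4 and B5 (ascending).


Absolute semitone position = octave×12 + chromatic position
E4: 4×12 + 4 = 52
B5: 5×12 + 11 = 71
Difference = 71 - 52 = 19
= 19 semitones


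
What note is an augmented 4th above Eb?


Solution.
A 4th spans 4 letter names, so from E we land on A
An augmented 4th = 6 semitones above Eb
Spell A at that pitch: A
= A


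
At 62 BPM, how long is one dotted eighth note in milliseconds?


Let's work it out.
One quarter-note beat = 60000 / BPM = 60000 / 62 ms
Dotted eighth note = 3/4 × quarter note
Duration = 3/4 × 60000 / 62 = 45000 / 62
= 725.8 ms


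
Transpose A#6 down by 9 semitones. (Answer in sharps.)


Working:
A#6: chromatic position 10 in octave 6 → absolute = 6×12 + 10 = 82
Transpose down 9: 82 - 9 = 73
73 = 6×12 + 1 → C# in octave 6
Result = C#6


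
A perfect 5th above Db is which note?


Solution.
A 5th spans 5 letter names, so from D we land on A
A perfect 5th = 7 semitones above Db
Spell A at that pitch: Ab
= Ab


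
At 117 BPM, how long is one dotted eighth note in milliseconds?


Solution.
One quarter-note beat = 60000 / BPM = 60000 / 117 ms
Dotted eighth note = 3/4 × quarter note
Duration = 3/4 × 60000 / 117 = 45000 / 117
= 384.6 ms


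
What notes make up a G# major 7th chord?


Reasoning:
Major 7th chord = root + major 3rd + perfect 5th + major 7th
Seventh chords stack in thirds, so the letter names are G-B-D-F
Root: G#
Major 3rd above G#: B#
Perfect 5th above G#: D#
Major 7th above G#: F##
Chord = G# B# D# F##


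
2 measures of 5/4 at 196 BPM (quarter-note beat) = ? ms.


Quarter-note beat duration = 60000 / 196 ms
Beats per measure (5/4) = 5
One measure = 5 × 60000 / 196 = 300000 / 196 ms
2 measures = 2 × 300000 / 196 = 600000 / 196
= 3061.2 ms


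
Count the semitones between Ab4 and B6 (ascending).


Working:
Absolute semitone position = octave×12 + chromatic position
Ab4: 4×12 + 8 = 56
B6: 6×12 + 11 = 83
Difference = 83 - 56 = 27
= 27 semitones


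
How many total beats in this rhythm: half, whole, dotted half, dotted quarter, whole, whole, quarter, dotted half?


Solution.
Beat values:
  half = 2 beats
  whole = 4 beats
  dotted half = 3 beats
  dotted quarter = 1.5 beats
  whole = 4 beats
  whole = 4 beats
  quarter = 1 beat
  dotted half = 3 beats
Sum = 2 + 4 + 3 + 1.5 + 4 + 4 + 1 + 3
= 22.5 beats


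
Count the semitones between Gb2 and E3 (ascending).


Reasoning:
Absolute semitone position = octave×12 + chromatic position
Gb2: 2×12 + 6 = 30
E3: 3×12 + 4 = 40
Difference = 40 - 30 = 10
= 10 semitones


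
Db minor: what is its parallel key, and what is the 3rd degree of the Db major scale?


Parallel keys share the same tonic but differ in mode
Db minor → parallel is Db major
Db major scale: Db Eb F Gb Ab Bb C
= Db major; 3rd degree = F


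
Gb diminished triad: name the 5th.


Diminished triad = root + minor 3rd (3 semitones) + diminished 5th (6 semitones)
A triad on Gb stacks thirds, so the chord tones use letter names G-B-D
Root: Gb
Minor 3rd above Gb: Bbb
Diminished 5th above Gb: Dbb
The 5th = Dbb


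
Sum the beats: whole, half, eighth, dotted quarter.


Beat values:
  whole = 4 beats
  half = 2 beats
  eighth = 0.5 beats
  dotted quarter = 1.5 beats
Sum = 4 + 2 + 0.5 + 1.5
= 8 beats


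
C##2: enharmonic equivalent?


Reasoning:
Enharmonic notes sound the same pitch but are spelled with different letter names
C## and D name the same pitch class
= D2


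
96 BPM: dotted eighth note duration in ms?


Let's work it out.
One quarter-note beat = 60000 / BPM = 60000 / 96 ms
Dotted eighth note = 3/4 × quarter note
Duration = 3/4 × 60000 / 96 = 45000 / 96
= 468.8 ms


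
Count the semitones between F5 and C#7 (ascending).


Reasoning:
Absolute semitone position = octave×12 + chromatic position
F5: 5×12 + 5 = 65
C#7: 7×12 + 1 = 85
Difference = 85 - 65 = 20
= 20 semitones


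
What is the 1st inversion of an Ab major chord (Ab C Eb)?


Let's work it out.
Root position: Ab C Eb
1st inversion: move root up an octave
Bass note: C
Notes (bottom to top) = C Eb Ab


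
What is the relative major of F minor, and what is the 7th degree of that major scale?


Let's work it out.
The relative major shares the key signature and is a minor 3rd above the minor tonic
A minor 3rd above F is Ab
→ relative major of F minor is Ab major
Ab major scale: Ab Bb C Db Eb F G
= Ab major; 7th degree = G


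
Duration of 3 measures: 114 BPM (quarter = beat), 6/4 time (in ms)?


Solution.
Quarter-note beat duration = 60000 / 114 ms
Beats per measure (6/4) = 6
One measure = 6 × 60000 / 114 = 360000 / 114 ms
3 measures = 3 × 360000 / 114 = 1080000 / 114
= 9473.7 ms


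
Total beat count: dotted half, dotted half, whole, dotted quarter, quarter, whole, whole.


Beat values:
  dotted half = 3 beats
  dotted half = 3 beats
  whole = 4 beats
  dotted quarter = 1.5 beats
  quarter = 1 beat
  whole = 4 beats
  whole = 4 beats
Sum = 3 + 3 + 4 + 1.5 + 1 + 4 + 4
= 20.5 beats


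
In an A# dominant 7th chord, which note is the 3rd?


Let's work it out.
Dominant 7th chord = root + major 3rd + perfect 5th + minor 7th
Seventh chords stack in thirds, so the letter names are A-C-E-G
Root: A#
Major 3rd above A#: C##
Perfect 5th above A#: E#
Minor 7th above A#: G#
The 3rd = C##


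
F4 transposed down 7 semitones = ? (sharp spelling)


Solution.
F4: chromatic position 5 in octave 4 → absolute = 4×12 + 5 = 53
Transpose down 7: 53 - 7 = 46
46 = 3×12 + 10 → A# in octave 3
Result = A#3


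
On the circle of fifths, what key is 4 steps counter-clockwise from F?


Each counter-clockwise step moves down a perfect 5th (= up a perfect 4th)
From F: F → Bb → Eb → Ab → Db
= Db


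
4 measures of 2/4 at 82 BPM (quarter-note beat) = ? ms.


Reasoning:
Quarter-note beat duration = 60000 / 82 ms
Beats per measure (2/4) = 2
One measure = 2 × 60000 / 82 = 120000 / 82 ms
4 measures = 4 × 120000 / 82 = 480000 / 82
= 5853.7 ms


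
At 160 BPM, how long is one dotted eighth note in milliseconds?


One quarter-note beat = 60000 / BPM = 60000 / 160 ms
Dotted eighth note = 3/4 × quarter note
Duration = 3/4 × 60000 / 160 = 45000 / 160
= 281.2 ms


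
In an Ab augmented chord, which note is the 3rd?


Solution.
Augmented triad = root + major 3rd (4 semitones) + augmented 5th (8 semitones)
A triad on Ab stacks thirds, so the chord tones use letter names A-C-E
Root: Ab
Major 3rd above Ab: C
Augmented 5th above Ab: E
The 3rd = C


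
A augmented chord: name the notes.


Reasoning:
Augmented triad = root + major 3rd (4 semitones) + augmented 5th (8 semitones)
A triad on A stacks thirds, so the chord tones use letter names A-C-E
Root: A
Major 3rd above A: C#
Augmented 5th above A: E#
Chord = A C# E#


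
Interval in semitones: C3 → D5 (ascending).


Absolute semitone position = octave×12 + chromatic position
C3: 3×12 + 0 = 36
D5: 5×12 + 2 = 62
Difference = 62 - 36 = 26
= 26 semitones


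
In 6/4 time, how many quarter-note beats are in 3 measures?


Solution.
Time signature 6/4: the bottom number 4 means the quarter note gets one count
The top number 6 means 6 quarter-note beats per measure
Total = 6 × 3 measures
= 18 quarter-note beats


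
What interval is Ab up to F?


Working:
Letter names: A → F spans 6 letter names → a 6th
Semitones: Ab → F = 9 half-steps
A 6th of 9 semitones is a major 6th
= major 6th


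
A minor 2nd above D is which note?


Working:
A 2nd spans 2 letter names, so from D we land on E
A minor 2nd = 1 semitone above D
Spell E at that pitch: Eb
= Eb


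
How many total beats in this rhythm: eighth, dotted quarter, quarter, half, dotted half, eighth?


Let's work it out.
Beat values:
  eighth = 0.5 beats
  dotted quarter = 1.5 beats
  quarter = 1 beat
  half = 2 beats
  dotted half = 3 beats
  eighth = 0.5 beats
Sum = 0.5 + 1.5 + 1 + 2 + 3 + 0.5
= 8.5 beats


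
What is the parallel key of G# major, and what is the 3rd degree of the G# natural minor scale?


Let's work it out.
Parallel keys share the same tonic but differ in mode
G# major → parallel is G# minor
G# natural minor scale: G# A# B C# D# E F#
= G# minor; 3rd degree = B


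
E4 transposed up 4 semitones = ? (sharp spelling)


E4: chromatic position 4 in octave 4 → absolute = 4×12 + 4 = 52
Transpose up 4: 52 + 4 = 56
56 = 4×12 + 8 → G# in octave 4
Result = G#4


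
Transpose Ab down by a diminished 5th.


diminished 5th: 5 letter names, 6 semitones
Letter: A - 4 → D
Pitch: Ab - 6 semitones, spelled as a D → D
= D


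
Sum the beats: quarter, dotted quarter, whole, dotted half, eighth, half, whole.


Solution.
Beat values:
  quarter = 1 beat
  dotted quarter = 1.5 beats
  whole = 4 beats
  dotted half = 3 beats
  eighth = 0.5 beats
  half = 2 beats
  whole = 4 beats
Sum = 1 + 1.5 + 4 + 3 + 0.5 + 2 + 4
= 16 beats


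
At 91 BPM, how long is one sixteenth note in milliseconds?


Reasoning:
One quarter-note beat = 60000 / BPM = 60000 / 91 ms
Sixteenth note = 1/4 × quarter note
Duration = 1/4 × 60000 / 91 = 15000 / 91
= 164.8 ms


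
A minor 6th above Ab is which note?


A 6th spans 6 letter names, so from A we land on F
A minor 6th = 8 semitones above Ab
Spell F at that pitch: Fb
= Fb


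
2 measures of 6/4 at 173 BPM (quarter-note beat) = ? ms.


Step by step:
Quarter-note beat duration = 60000 / 173 ms
Beats per measure (6/4) = 6
One measure = 6 × 60000 / 173 = 360000 / 173 ms
2 measures = 2 × 360000 / 173 = 720000 / 173
= 4161.8 ms


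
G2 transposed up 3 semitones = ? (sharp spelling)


Reasoning:
G2: chromatic position 7 in octave 2 → absolute = 2×12 + 7 = 31
Transpose up 3: 31 + 3 = 34
34 = 2×12 + 10 → A# in octave 2
Result = A#2


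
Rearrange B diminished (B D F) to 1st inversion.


Step by step:
Root position: B D F
1st inversion: move root up an octave
Bass note: D
Notes (bottom to top) = D F B


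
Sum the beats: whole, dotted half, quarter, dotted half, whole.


Beat values:
  whole = 4 beats
  dotted half = 3 beats
  quarter = 1 beat
  dotted half = 3 beats
  whole = 4 beats
Sum = 4 + 3 + 1 + 3 + 4
= 15 beats


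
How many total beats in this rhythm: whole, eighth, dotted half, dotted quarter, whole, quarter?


Beat values:
  whole = 4 beats
  eighth = 0.5 beats
  dotted half = 3 beats
  dotted quarter = 1.5 beats
  whole = 4 beats
  quarter = 1 beat
Sum = 4 + 0.5 + 3 + 1.5 + 4 + 1
= 14 beats


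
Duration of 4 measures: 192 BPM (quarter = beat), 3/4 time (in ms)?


Quarter-note beat duration = 60000 / 192 ms
Beats per measure (3/4) = 3
One measure = 3 × 60000 / 192 = 180000 / 192 ms
4 measures = 4 × 180000 / 192 = 720000 / 192
= 3750.0 ms


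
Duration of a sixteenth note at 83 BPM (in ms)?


Reasoning:
One quarter-note beat = 60000 / BPM = 60000 / 83 ms
Sixteenth note = 1/4 × quarter note
Duration = 1/4 × 60000 / 83 = 15000 / 83
= 180.7 ms


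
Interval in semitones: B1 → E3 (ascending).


Let's work it out.
Absolute semitone position = octave×12 + chromatic position
B1: 1×12 + 11 = 23
E3: 3×12 + 4 = 40
Difference = 40 - 23 = 17
= 17 semitones


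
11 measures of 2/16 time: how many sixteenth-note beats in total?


Let's work it out.
Time signature 2/16: the bottom number 16 means the sixteenth note gets one count
The top number 2 means 2 sixteenth-note beats per measure
Total = 2 × 11 measures
= 22 sixteenth-note beats


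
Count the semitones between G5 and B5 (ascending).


Step by step:
Absolute semitone position = octave×12 + chromatic position
G5: 5×12 + 7 = 67
B5: 5×12 + 11 = 71
Difference = 71 - 67 = 4
= 4 semitones


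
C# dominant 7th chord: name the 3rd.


Solution.
Dominant 7th chord = root + major 3rd + perfect 5th + minor 7th
Seventh chords stack in thirds, so the letter names are C-E-G-B
Root: C#
Major 3rd above C#: E#
Perfect 5th above C#: G#
Minor 7th above C#: B
The 3rd = E#


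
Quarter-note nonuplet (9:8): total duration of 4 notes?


Reasoning:
Nonuplet: 9 notes occupy the space of 8 quarter notes
Space = 8 × 1 = 8 beats
Each nonuplet note = 8 / 9 = 8/9 beats
4 notes = 4 × 8/9 = 32/9
= 32/9 beats


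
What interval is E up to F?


Solution.
Letter names: E → F spans 2 letter names → a 2nd
Semitones: E → F = 1 half-step
A 2nd of 1 semitone is a minor 2nd
= minor 2nd


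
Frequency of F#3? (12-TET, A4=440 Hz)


Solution.
f = 440 × 2^(n/12) where n = semitones from A4
F#3: -15 semitones from A4
f = 440 × 2^(-15/12)
f = 185.00 Hz


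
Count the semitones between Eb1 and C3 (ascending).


Step by step:
Absolute semitone position = octave×12 + chromatic position
Eb1: 1×12 + 3 = 15
C3: 3×12 + 0 = 36
Difference = 36 - 15 = 21
= 21 semitones


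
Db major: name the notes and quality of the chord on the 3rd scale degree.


Reasoning:
Db major scale: Db Eb F Gb Ab Bb C
Diatonic triad on degree 3 stacks scale notes 3, 5, 7: F Ab C
F→Ab = 3 semitones; F→C = 7 semitones → minor triad
= F Ab C (minor)


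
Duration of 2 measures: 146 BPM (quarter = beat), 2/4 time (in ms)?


Solution.
Quarter-note beat duration = 60000 / 146 ms
Beats per measure (2/4) = 2
One measure = 2 × 60000 / 146 = 120000 / 146 ms
2 measures = 2 × 120000 / 146 = 240000 / 146
= 1643.8 ms


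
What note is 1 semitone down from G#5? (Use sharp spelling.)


Reasoning:
G#5: chromatic position 8 in octave 5 → absolute = 5×12 + 8 = 68
Transpose down 1: 68 - 1 = 67
67 = 5×12 + 7 → G in octave 5
Result = G5


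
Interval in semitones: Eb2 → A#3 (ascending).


Absolute semitone position = octave×12 + chromatic position
Eb2: 2×12 + 3 = 27
A#3: 3×12 + 10 = 46
Difference = 46 - 27 = 19
= 19 semitones


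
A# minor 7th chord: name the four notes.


Step by step:
Minor 7th chord = root + minor 3rd + perfect 5th + minor 7th
Seventh chords stack in thirds, so the letter names are A-C-E-G
Root: A#
Minor 3rd above A#: C#
Perfect 5th above A#: E#
Minor 7th above A#: G#
Chord = A# C# E# G#


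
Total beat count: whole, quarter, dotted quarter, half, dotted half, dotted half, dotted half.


Beat values:
  whole = 4 beats
  quarter = 1 beat
  dotted quarter = 1.5 beats
  half = 2 beats
  dotted half = 3 beats
  dotted half = 3 beats
  dotted half = 3 beats
Sum = 4 + 1 + 1.5 + 2 + 3 + 3 + 3
= 17.5 beats


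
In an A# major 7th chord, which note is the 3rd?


Reasoning:
Major 7th chord = root + major 3rd + perfect 5th + major 7th
Seventh chords stack in thirds, so the letter names are A-C-E-G
Root: A#
Major 3rd above A#: C##
Perfect 5th above A#: E#
Major 7th above A#: G##
The 3rd = C##
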